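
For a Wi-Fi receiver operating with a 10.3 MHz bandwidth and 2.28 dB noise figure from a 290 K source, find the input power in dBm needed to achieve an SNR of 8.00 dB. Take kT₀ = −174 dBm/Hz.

−93.6 dBm

Sensitivity = −174 + 10 log₁₀(B) + NF + SNR_min
= −174 + 70.13 + 2.28 + 8.00
= −93.59 dBm → −93.6 dBm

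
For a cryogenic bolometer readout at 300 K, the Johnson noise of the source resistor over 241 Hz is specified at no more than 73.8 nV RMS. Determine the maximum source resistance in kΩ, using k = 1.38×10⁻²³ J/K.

1.36 kΩ

Johnson–Nyquist: V_n = √(4kTRB) ⇒ R = V_n² / (4kTB)
4kTB = 4 × 1.38×10⁻²³ × 300 × 2.41×10² = 3.99×10⁻¹⁸
R = (7.38×10⁻⁸)² / 3.99×10⁻¹⁸ = 1.36×10³ Ω = 1.36 kΩ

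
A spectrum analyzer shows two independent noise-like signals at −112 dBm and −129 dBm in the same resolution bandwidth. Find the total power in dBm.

−111.9 dBm

Convert to linear, add, convert back:
P₁ = 6.31×10⁻¹⁵ W, P₂ = 1.26×10⁻¹⁶ W
P_tot = 6.44×10⁻¹⁵ W → 10 log₁₀(P_tot / 10⁻³) = −111.9 dBm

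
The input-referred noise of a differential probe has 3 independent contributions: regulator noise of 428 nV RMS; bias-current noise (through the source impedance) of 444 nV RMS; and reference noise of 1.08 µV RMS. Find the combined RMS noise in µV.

Uncorrelated sources add in power (mean-square): V_tot = √(ΣV_i²)
V_tot = √[(4.28×10⁻⁷)² + (4.44×10⁻⁷)² + (1.08×10⁻⁶)²] = 1.24×10⁻⁶ V = 1.24 µV

1.24 µV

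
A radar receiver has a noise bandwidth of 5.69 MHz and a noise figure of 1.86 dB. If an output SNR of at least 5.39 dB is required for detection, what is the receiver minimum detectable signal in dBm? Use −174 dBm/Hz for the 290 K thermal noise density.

−99.2 dBm

Sensitivity = −174 + 10 log₁₀(B) + NF + SNR_min
= −174 + 67.55 + 1.86 + 5.39
= −99.20 dBm → −99.2 dBm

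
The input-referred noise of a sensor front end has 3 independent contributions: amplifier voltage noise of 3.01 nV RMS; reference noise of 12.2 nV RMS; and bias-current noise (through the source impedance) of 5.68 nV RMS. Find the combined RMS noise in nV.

13.8 nV

Uncorrelated sources add in power (mean-square): V_tot = √(ΣV_i²)
V_tot = √[(3.01×10⁻⁹)² + (1.22×10⁻⁸)² + (5.68×10⁻⁹)²] = 1.38×10⁻⁸ V = 13.8 nV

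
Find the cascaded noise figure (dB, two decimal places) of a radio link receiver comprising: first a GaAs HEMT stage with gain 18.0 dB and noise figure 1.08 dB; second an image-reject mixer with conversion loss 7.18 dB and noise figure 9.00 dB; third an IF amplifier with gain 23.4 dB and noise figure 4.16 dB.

1.83 dB

Convert to linear (a loss of L dB is a gain of −L dB): F_i = 10^(NF_i/10), G_i = 10^(G_i,dB/10)
  Stage 1: F_1 = 10^(1.08/10) = 1.282, G_1 = 10^(18.0/10) = 63.10
  Stage 2: F_2 = 10^(9.00/10) = 7.943, G_2 = 10^(−7.18/10) = 0.1914
  Stage 3: F_3 = 10^(4.16/10) = 2.606, G_3 = 10^(23.4/10) = 218.8
Friis cascade:
  F = 1.282 + (7.943 − 1)/63.10 + (2.606 − 1)/12.08 = 1.525
NF = 10 log₁₀(1.525) = 1.83 dB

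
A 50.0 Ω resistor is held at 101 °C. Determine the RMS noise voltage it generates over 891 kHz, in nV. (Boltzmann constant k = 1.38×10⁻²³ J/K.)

959 nV

T = 101 °C + 273.15 = 374.15 K
V_n = √(4kTRB)
4kTRB = 4 × 1.38×10⁻²³ × 374.15 × 5.00×10¹ × 8.91×10⁵ = 9.20×10⁻¹³ V²
V_n = √(9.20×10⁻¹³) = 9.59×10⁻⁷ V = 959 nV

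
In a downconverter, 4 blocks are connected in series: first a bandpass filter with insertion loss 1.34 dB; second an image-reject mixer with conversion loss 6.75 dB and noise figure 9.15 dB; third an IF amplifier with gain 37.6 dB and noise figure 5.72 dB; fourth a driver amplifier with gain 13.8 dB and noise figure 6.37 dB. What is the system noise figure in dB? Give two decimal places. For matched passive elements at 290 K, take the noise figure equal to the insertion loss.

Convert to linear (a loss of L dB is a gain of −L dB): F_i = 10^(NF_i/10), G_i = 10^(G_i,dB/10)
  Stage 1: F_1 = 10^(1.34/10) = 1.361, G_1 = 10^(−1.34/10) = 0.7345
  Stage 2: F_2 = 10^(9.15/10) = 8.222, G_2 = 10^(−6.75/10) = 0.2113
  Stage 3: F_3 = 10^(5.72/10) = 3.733, G_3 = 10^(37.6/10) = 5754
  Stage 4: F_4 = 10^(6.37/10) = 4.335, G_4 = 10^(13.8/10) = 23.99
Friis cascade:
  F = 1.361 + (8.222 − 1)/0.7345 + (3.733 − 1)/0.1552 + (4.335 − 1)/893.3 = 28.80
NF = 10 log₁₀(28.80) = 14.59 dB

14.59 dB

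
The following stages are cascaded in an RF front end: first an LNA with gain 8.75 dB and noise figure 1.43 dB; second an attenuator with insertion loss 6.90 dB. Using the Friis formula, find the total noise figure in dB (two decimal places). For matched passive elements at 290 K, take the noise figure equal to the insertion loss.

Convert to linear (a loss of L dB is a gain of −L dB): F_i = 10^(NF_i/10), G_i = 10^(G_i,dB/10)
  Stage 1: F_1 = 10^(1.43/10) = 1.390, G_1 = 10^(8.75/10) = 7.499
  Stage 2: F_2 = 10^(6.90/10) = 4.898, G_2 = 10^(−6.90/10) = 0.2042
Friis cascade:
  F = 1.390 + (4.898 − 1)/7.499 = 1.910
NF = 10 log₁₀(1.910) = 2.81 dB

2.81 dB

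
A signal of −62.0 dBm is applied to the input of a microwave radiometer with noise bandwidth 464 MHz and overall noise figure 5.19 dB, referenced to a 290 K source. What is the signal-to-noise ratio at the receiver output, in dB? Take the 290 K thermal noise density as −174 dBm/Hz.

20.1 dB

Noise floor: N = −174 + 10 log₁₀(B) + NF
10 log₁₀(4.64×10⁸) = 86.67 dB
N = −174 + 86.67 + 5.19 = −82.14 dBm
SNR = P_sig − N = −62.0 − (−82.14) = 20.14 dB → 20.1 dB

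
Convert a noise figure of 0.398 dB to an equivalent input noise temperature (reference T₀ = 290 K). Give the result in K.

F = 10^(0.398/10) = 1.09597
T_e = (F − 1)·T₀ = (1.09597 − 1) × 290 = 27.8 K

27.8 K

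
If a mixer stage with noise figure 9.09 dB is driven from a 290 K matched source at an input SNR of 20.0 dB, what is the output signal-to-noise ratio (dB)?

By definition F = SNR_in/SNR_out, so in dB: SNR_out = SNR_in − NF
SNR_out = 20.0 − 9.09 = 10.91 dB

10.91 dB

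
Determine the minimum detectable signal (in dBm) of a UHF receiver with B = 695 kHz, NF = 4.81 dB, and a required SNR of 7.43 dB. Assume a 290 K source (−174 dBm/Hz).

−103.3 dBm

Sensitivity = −174 + 10 log₁₀(B) + NF + SNR_min
= −174 + 58.42 + 4.81 + 7.43
= −103.34 dBm → −103.3 dBm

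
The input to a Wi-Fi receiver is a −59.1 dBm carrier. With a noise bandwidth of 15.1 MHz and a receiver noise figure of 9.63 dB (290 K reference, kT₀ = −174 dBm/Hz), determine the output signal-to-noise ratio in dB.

Noise floor: N = −174 + 10 log₁₀(B) + NF
10 log₁₀(1.51×10⁷) = 71.79 dB
N = −174 + 71.79 + 9.63 = −92.58 dBm
SNR = P_sig − N = −59.1 − (−92.58) = 33.48 dB → 33.5 dB

33.5 dB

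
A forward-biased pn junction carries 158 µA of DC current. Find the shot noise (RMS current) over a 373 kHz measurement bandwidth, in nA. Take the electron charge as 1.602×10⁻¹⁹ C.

I_n = √(2qI·B)
2qI·B = 2 × 1.602×10⁻¹⁹ × 1.58×10⁻⁴ × 3.73×10⁵ = 1.89×10⁻¹⁷ A²
I_n = √(1.89×10⁻¹⁷) = 4.35×10⁻⁹ A = 4.35 nA

4.35 nA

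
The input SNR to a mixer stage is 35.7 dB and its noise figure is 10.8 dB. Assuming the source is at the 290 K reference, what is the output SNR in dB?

24.9 dB

By definition F = SNR_in/SNR_out, so in dB: SNR_out = SNR_in − NF
SNR_out = 35.7 − 10.8 = 24.9 dB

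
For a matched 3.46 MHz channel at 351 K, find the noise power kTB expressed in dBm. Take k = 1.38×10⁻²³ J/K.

P_n = kTB = 1.38×10⁻²³ × 351 × 3.46×10⁶ = 1.68×10⁻¹⁴ W
In dBm: 10 log₁₀(1.68×10⁻¹⁴ / 10⁻³) = −107.8 dBm

−107.8 dBm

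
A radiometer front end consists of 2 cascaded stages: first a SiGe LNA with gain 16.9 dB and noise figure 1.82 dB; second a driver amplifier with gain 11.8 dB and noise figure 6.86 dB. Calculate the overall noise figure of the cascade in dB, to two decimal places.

2.04 dB

Convert to linear (a loss of L dB is a gain of −L dB): F_i = 10^(NF_i/10), G_i = 10^(G_i,dB/10)
  Stage 1: F_1 = 10^(1.82/10) = 1.521, G_1 = 10^(16.9/10) = 48.98
  Stage 2: F_2 = 10^(6.86/10) = 4.853, G_2 = 10^(11.8/10) = 15.14
Friis cascade:
  F = 1.521 + (4.853 − 1)/48.98 = 1.599
NF = 10 log₁₀(1.599) = 2.04 dB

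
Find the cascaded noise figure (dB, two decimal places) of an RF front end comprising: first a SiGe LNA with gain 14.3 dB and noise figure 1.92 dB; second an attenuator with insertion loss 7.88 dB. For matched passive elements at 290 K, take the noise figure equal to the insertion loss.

Convert to linear (a loss of L dB is a gain of −L dB): F_i = 10^(NF_i/10), G_i = 10^(G_i,dB/10)
  Stage 1: F_1 = 10^(1.92/10) = 1.556, G_1 = 10^(14.3/10) = 26.92
  Stage 2: F_2 = 10^(7.88/10) = 6.138, G_2 = 10^(−7.88/10) = 0.1629
Friis cascade:
  F = 1.556 + (6.138 − 1)/26.92 = 1.747
NF = 10 log₁₀(1.747) = 2.42 dB

2.42 dB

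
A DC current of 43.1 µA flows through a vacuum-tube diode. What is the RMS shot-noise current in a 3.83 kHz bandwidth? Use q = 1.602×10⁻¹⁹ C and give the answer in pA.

230 pA

I_n = √(2qI·B)
2qI·B = 2 × 1.602×10⁻¹⁹ × 4.31×10⁻⁵ × 3.83×10³ = 5.29×10⁻²⁰ A²
I_n = √(5.29×10⁻²⁰) = 2.30×10⁻¹⁰ A = 230 pA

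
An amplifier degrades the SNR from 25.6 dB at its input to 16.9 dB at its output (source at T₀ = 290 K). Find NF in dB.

NF (dB) = SNR_in(dB) − SNR_out(dB) when the source is at T₀
NF = 25.6 − 16.9 = 8.7 dB

8.7 dB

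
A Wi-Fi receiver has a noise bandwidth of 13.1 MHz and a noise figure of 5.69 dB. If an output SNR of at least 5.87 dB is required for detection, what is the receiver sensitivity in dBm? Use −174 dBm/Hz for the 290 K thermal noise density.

−91.3 dBm

Sensitivity = −174 + 10 log₁₀(B) + NF + SNR_min
= −174 + 71.17 + 5.69 + 5.87
= −91.27 dBm → −91.3 dBm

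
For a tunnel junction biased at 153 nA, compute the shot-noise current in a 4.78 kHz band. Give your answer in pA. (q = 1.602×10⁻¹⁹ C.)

15.3 pA

I_n = √(2qI·B)
2qI·B = 2 × 1.602×10⁻¹⁹ × 1.53×10⁻⁷ × 4.78×10³ = 2.34×10⁻²² A²
I_n = √(2.34×10⁻²²) = 1.53×10⁻¹¹ A = 15.3 pA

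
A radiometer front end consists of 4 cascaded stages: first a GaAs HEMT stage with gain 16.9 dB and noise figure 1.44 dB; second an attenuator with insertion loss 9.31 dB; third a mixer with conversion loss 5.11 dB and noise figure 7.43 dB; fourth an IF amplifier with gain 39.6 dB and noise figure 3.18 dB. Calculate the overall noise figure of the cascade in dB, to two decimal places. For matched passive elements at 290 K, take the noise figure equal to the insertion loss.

4.69 dB

Convert to linear (a loss of L dB is a gain of −L dB): F_i = 10^(NF_i/10), G_i = 10^(G_i,dB/10)
  Stage 1: F_1 = 10^(1.44/10) = 1.393, G_1 = 10^(16.9/10) = 48.98
  Stage 2: F_2 = 10^(9.31/10) = 8.531, G_2 = 10^(−9.31/10) = 0.1172
  Stage 3: F_3 = 10^(7.43/10) = 5.534, G_3 = 10^(−5.11/10) = 0.3083
  Stage 4: F_4 = 10^(3.18/10) = 2.080, G_4 = 10^(39.6/10) = 9120
Friis cascade:
  F = 1.393 + (8.531 − 1)/48.98 + (5.534 − 1)/5.741 + (2.080 − 1)/1.770 = 2.947
NF = 10 log₁₀(2.947) = 4.69 dB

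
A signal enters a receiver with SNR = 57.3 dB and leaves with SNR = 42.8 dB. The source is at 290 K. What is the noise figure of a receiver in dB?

14.5 dB

NF (dB) = SNR_in(dB) − SNR_out(dB) when the source is at T₀
NF = 57.3 − 42.8 = 14.5 dB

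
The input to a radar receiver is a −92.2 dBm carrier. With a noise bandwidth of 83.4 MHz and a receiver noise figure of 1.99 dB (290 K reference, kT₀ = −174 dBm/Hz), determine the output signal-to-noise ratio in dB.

0.6 dB

Noise floor: N = −174 + 10 log₁₀(B) + NF
10 log₁₀(8.34×10⁷) = 79.21 dB
N = −174 + 79.21 + 1.99 = −92.80 dBm
SNR = P_sig − N = −92.2 − (−92.80) = 0.60 dB → 0.6 dB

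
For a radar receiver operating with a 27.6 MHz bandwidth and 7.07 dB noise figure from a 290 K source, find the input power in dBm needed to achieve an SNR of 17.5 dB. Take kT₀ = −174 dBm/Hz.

Sensitivity = −174 + 10 log₁₀(B) + NF + SNR_min
= −174 + 74.41 + 7.07 + 17.5
= −75.02 dBm → −75.0 dBm

−75.0 dBm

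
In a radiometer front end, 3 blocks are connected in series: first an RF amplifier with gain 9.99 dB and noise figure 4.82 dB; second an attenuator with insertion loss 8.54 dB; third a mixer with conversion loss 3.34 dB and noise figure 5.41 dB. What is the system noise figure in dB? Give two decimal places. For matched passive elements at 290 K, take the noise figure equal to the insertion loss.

7.34 dB

Convert to linear (a loss of L dB is a gain of −L dB): F_i = 10^(NF_i/10), G_i = 10^(G_i,dB/10)
  Stage 1: F_1 = 10^(4.82/10) = 3.034, G_1 = 10^(9.99/10) = 9.977
  Stage 2: F_2 = 10^(8.54/10) = 7.145, G_2 = 10^(−8.54/10) = 0.1400
  Stage 3: F_3 = 10^(5.41/10) = 3.475, G_3 = 10^(−3.34/10) = 0.4634
Friis cascade:
  F = 3.034 + (7.145 − 1)/9.977 + (3.475 − 1)/1.396 = 5.423
NF = 10 log₁₀(5.423) = 7.34 dB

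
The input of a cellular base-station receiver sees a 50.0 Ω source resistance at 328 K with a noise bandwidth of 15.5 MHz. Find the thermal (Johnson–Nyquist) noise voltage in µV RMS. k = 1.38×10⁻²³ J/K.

3.75 µV

V_n = √(4kTRB)
4kTRB = 4 × 1.38×10⁻²³ × 328 × 5.00×10¹ × 1.55×10⁷ = 1.40×10⁻¹¹ V²
V_n = √(1.40×10⁻¹¹) = 3.75×10⁻⁶ V = 3.75 µV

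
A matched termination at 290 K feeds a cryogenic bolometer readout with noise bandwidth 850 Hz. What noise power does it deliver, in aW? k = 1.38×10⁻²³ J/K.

3.40 aW

P_n = kTB = 1.38×10⁻²³ × 290 × 8.50×10² = 3.40×10⁻¹⁸ W = 3.40 aW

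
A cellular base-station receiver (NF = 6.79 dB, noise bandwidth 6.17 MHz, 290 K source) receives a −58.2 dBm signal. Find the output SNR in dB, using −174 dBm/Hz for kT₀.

Noise floor: N = −174 + 10 log₁₀(B) + NF
10 log₁₀(6.17×10⁶) = 67.9 dB
N = −174 + 67.9 + 6.79 = −99.31 dBm
SNR = P_sig − N = −58.2 − (−99.31) = 41.11 dB → 41.1 dB

41.1 dB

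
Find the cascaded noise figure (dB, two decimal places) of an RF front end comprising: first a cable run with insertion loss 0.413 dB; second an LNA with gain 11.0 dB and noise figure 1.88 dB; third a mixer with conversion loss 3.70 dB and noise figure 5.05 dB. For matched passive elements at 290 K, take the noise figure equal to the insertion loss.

2.76 dB

Convert to linear (a loss of L dB is a gain of −L dB): F_i = 10^(NF_i/10), G_i = 10^(G_i,dB/10)
  Stage 1: F_1 = 10^(0.413/10) = 1.100, G_1 = 10^(−0.413/10) = 0.9093
  Stage 2: F_2 = 10^(1.88/10) = 1.542, G_2 = 10^(11.0/10) = 12.59
  Stage 3: F_3 = 10^(5.05/10) = 3.199, G_3 = 10^(−3.70/10) = 0.4266
Friis cascade:
  F = 1.100 + (1.542 − 1)/0.9093 + (3.199 − 1)/11.45 = 1.888
NF = 10 log₁₀(1.888) = 2.76 dB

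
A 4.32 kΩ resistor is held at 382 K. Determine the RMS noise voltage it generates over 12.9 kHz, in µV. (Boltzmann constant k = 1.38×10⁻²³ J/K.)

1.08 µV

V_n = √(4kTRB)
4kTRB = 4 × 1.38×10⁻²³ × 382 × 4.32×10³ × 1.29×10⁴ = 1.18×10⁻¹² V²
V_n = √(1.18×10⁻¹²) = 1.08×10⁻⁶ V = 1.08 µV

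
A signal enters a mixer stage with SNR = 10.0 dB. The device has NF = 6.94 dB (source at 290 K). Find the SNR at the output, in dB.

By definition F = SNR_in/SNR_out, so in dB: SNR_out = SNR_in − NF
SNR_out = 10.0 − 6.94 = 3.06 dB

3.06 dB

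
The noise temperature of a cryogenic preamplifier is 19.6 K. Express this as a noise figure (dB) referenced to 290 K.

0.284 dB

F = 1 + T_e/T₀ = 1 + 19.6/290 = 1.06759
NF = 10 log₁₀(1.06759) = 0.284 dB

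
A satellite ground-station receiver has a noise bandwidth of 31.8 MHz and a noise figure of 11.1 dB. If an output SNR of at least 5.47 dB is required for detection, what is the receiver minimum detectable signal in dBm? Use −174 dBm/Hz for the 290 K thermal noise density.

−82.4 dBm

Sensitivity = −174 + 10 log₁₀(B) + NF + SNR_min
= −174 + 75.02 + 11.1 + 5.47
= −82.41 dBm → −82.4 dBm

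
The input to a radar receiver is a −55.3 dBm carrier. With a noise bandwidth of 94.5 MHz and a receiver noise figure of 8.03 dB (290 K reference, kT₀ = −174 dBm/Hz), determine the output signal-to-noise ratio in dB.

30.9 dB

Noise floor: N = −174 + 10 log₁₀(B) + NF
10 log₁₀(9.45×10⁷) = 79.75 dB
N = −174 + 79.75 + 8.03 = −86.22 dBm
SNR = P_sig − N = −55.3 − (−86.22) = 30.92 dB → 30.9 dB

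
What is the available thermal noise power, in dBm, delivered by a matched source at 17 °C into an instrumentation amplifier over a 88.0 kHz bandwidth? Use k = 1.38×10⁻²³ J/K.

T = 17 °C + 273.15 = 290.15 K
P_n = kTB = 1.38×10⁻²³ × 290.15 × 8.80×10⁴ = 3.52×10⁻¹⁶ W
In dBm: 10 log₁₀(3.52×10⁻¹⁶ / 10⁻³) = −124.5 dBm

−124.5 dBm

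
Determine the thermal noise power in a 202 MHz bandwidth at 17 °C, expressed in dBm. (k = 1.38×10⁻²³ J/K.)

T = 17 °C + 273.15 = 290.15 K
P_n = kTB = 1.38×10⁻²³ × 290.15 × 2.02×10⁸ = 8.09×10⁻¹³ W
In dBm: 10 log₁₀(8.09×10⁻¹³ / 10⁻³) = −90.9 dBm

−90.9 dBm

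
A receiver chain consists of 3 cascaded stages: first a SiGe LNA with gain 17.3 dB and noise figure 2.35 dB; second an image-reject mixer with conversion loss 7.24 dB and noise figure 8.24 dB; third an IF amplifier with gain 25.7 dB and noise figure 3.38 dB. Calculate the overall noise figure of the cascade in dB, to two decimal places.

2.88 dB

Convert to linear (a loss of L dB is a gain of −L dB): F_i = 10^(NF_i/10), G_i = 10^(G_i,dB/10)
  Stage 1: F_1 = 10^(2.35/10) = 1.718, G_1 = 10^(17.3/10) = 53.70
  Stage 2: F_2 = 10^(8.24/10) = 6.668, G_2 = 10^(−7.24/10) = 0.1888
  Stage 3: F_3 = 10^(3.38/10) = 2.178, G_3 = 10^(25.7/10) = 371.5
Friis cascade:
  F = 1.718 + (6.668 − 1)/53.70 + (2.178 − 1)/10.14 = 1.940
NF = 10 log₁₀(1.940) = 2.88 dB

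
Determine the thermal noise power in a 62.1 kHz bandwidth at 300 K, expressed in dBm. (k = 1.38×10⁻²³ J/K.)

P_n = kTB = 1.38×10⁻²³ × 300 × 6.21×10⁴ = 2.57×10⁻¹⁶ W
In dBm: 10 log₁₀(2.57×10⁻¹⁶ / 10⁻³) = −125.9 dBm

−125.9 dBm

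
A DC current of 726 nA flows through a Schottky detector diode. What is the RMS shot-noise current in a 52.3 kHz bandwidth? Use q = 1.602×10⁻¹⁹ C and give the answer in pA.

I_n = √(2qI·B)
2qI·B = 2 × 1.602×10⁻¹⁹ × 7.26×10⁻⁷ × 5.23×10⁴ = 1.22×10⁻²⁰ A²
I_n = √(1.22×10⁻²⁰) = 1.10×10⁻¹⁰ A = 110 pA

110 pA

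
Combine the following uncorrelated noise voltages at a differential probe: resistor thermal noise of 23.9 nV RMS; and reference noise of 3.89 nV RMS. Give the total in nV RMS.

24.2 nV

Uncorrelated sources add in power (mean-square): V_tot = √(ΣV_i²)
V_tot = √[(2.39×10⁻⁸)² + (3.89×10⁻⁹)²] = 2.42×10⁻⁸ V = 24.2 nV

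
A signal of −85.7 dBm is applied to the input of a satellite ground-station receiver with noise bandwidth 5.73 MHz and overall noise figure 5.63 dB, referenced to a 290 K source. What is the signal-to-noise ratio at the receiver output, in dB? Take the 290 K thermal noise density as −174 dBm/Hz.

Noise floor: N = −174 + 10 log₁₀(B) + NF
10 log₁₀(5.73×10⁶) = 67.58 dB
N = −174 + 67.58 + 5.63 = −100.79 dBm
SNR = P_sig − N = −85.7 − (−100.79) = 15.09 dB → 15.1 dB

15.1 dB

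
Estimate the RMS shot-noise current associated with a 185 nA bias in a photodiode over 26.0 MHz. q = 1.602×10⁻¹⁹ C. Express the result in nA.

I_n = √(2qI·B)
2qI·B = 2 × 1.602×10⁻¹⁹ × 1.85×10⁻⁷ × 2.60×10⁷ = 1.54×10⁻¹⁸ A²
I_n = √(1.54×10⁻¹⁸) = 1.24×10⁻⁹ A = 1.24 nA

1.24 nA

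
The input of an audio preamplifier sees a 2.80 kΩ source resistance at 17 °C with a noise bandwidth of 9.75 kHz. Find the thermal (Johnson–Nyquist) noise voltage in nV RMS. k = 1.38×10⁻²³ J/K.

661 nV

T = 17 °C + 273.15 = 290.15 K
V_n = √(4kTRB)
4kTRB = 4 × 1.38×10⁻²³ × 290.15 × 2.80×10³ × 9.75×10³ = 4.37×10⁻¹³ V²
V_n = √(4.37×10⁻¹³) = 6.61×10⁻⁷ V = 661 nV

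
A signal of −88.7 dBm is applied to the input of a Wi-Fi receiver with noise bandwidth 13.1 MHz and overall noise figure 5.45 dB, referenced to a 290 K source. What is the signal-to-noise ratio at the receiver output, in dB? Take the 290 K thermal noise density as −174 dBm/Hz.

Noise floor: N = −174 + 10 log₁₀(B) + NF
10 log₁₀(1.31×10⁷) = 71.17 dB
N = −174 + 71.17 + 5.45 = −97.38 dBm
SNR = P_sig − N = −88.7 − (−97.38) = 8.68 dB → 8.7 dB

8.7 dB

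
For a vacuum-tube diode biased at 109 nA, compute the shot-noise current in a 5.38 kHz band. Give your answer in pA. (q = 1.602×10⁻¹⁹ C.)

I_n = √(2qI·B)
2qI·B = 2 × 1.602×10⁻¹⁹ × 1.09×10⁻⁷ × 5.38×10³ = 1.88×10⁻²² A²
I_n = √(1.88×10⁻²²) = 1.37×10⁻¹¹ A = 13.7 pA

13.7 pA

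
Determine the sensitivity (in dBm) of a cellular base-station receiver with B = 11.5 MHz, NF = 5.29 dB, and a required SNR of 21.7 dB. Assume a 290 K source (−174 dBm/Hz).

−76.4 dBm

Sensitivity = −174 + 10 log₁₀(B) + NF + SNR_min
= −174 + 70.61 + 5.29 + 21.7
= −76.40 dBm → −76.4 dBm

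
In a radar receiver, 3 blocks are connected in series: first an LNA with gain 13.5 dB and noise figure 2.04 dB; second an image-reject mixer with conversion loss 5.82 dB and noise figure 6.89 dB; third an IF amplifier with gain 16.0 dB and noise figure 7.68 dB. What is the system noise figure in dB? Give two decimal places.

4.15 dB

Convert to linear (a loss of L dB is a gain of −L dB): F_i = 10^(NF_i/10), G_i = 10^(G_i,dB/10)
  Stage 1: F_1 = 10^(2.04/10) = 1.600, G_1 = 10^(13.5/10) = 22.39
  Stage 2: F_2 = 10^(6.89/10) = 4.887, G_2 = 10^(−5.82/10) = 0.2618
  Stage 3: F_3 = 10^(7.68/10) = 5.861, G_3 = 10^(16.0/10) = 39.81
Friis cascade:
  F = 1.600 + (4.887 − 1)/22.39 + (5.861 − 1)/5.861 = 2.603
NF = 10 log₁₀(2.603) = 4.15 dB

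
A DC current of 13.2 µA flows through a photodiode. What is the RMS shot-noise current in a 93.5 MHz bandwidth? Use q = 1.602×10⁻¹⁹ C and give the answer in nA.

I_n = √(2qI·B)
2qI·B = 2 × 1.602×10⁻¹⁹ × 1.32×10⁻⁵ × 9.35×10⁷ = 3.95×10⁻¹⁶ A²
I_n = √(3.95×10⁻¹⁶) = 1.99×10⁻⁸ A = 19.9 nA

19.9 nA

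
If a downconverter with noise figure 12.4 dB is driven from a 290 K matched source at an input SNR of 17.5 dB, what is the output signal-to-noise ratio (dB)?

By definition F = SNR_in/SNR_out, so in dB: SNR_out = SNR_in − NF
SNR_out = 17.5 − 12.4 = 5.1 dB

5.1 dB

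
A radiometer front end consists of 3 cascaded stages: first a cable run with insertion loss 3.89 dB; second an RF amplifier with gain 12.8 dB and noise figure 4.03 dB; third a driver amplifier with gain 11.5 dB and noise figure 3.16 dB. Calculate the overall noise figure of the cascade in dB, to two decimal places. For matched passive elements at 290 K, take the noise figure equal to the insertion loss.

Convert to linear (a loss of L dB is a gain of −L dB): F_i = 10^(NF_i/10), G_i = 10^(G_i,dB/10)
  Stage 1: F_1 = 10^(3.89/10) = 2.449, G_1 = 10^(−3.89/10) = 0.4083
  Stage 2: F_2 = 10^(4.03/10) = 2.529, G_2 = 10^(12.8/10) = 19.05
  Stage 3: F_3 = 10^(3.16/10) = 2.070, G_3 = 10^(11.5/10) = 14.13
Friis cascade:
  F = 2.449 + (2.529 − 1)/0.4083 + (2.070 − 1)/7.780 = 6.332
NF = 10 log₁₀(6.332) = 8.02 dB

8.02 dB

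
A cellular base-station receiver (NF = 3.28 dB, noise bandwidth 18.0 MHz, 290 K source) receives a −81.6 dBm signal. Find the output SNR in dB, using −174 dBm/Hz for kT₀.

Noise floor: N = −174 + 10 log₁₀(B) + NF
10 log₁₀(1.80×10⁷) = 72.55 dB
N = −174 + 72.55 + 3.28 = −98.17 dBm
SNR = P_sig − N = −81.6 − (−98.17) = 16.57 dB → 16.6 dB

16.6 dB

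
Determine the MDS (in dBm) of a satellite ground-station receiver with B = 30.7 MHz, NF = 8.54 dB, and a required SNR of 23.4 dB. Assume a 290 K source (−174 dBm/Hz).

Sensitivity = −174 + 10 log₁₀(B) + NF + SNR_min
= −174 + 74.87 + 8.54 + 23.4
= −67.19 dBm → −67.2 dBm

−67.2 dBm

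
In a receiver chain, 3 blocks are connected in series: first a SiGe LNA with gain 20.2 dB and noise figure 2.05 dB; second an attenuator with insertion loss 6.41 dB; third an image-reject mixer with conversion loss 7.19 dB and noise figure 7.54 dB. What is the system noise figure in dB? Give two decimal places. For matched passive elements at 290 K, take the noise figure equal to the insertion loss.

Convert to linear (a loss of L dB is a gain of −L dB): F_i = 10^(NF_i/10), G_i = 10^(G_i,dB/10)
  Stage 1: F_1 = 10^(2.05/10) = 1.603, G_1 = 10^(20.2/10) = 104.7
  Stage 2: F_2 = 10^(6.41/10) = 4.375, G_2 = 10^(−6.41/10) = 0.2286
  Stage 3: F_3 = 10^(7.54/10) = 5.675, G_3 = 10^(−7.19/10) = 0.1910
Friis cascade:
  F = 1.603 + (4.375 − 1)/104.7 + (5.675 − 1)/23.93 = 1.831
NF = 10 log₁₀(1.831) = 2.63 dB

2.63 dB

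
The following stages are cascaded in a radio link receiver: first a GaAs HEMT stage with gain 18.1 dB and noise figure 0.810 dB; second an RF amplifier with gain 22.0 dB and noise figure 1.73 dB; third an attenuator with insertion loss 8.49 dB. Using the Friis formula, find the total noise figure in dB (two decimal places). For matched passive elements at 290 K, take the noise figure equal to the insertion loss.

Convert to linear (a loss of L dB is a gain of −L dB): F_i = 10^(NF_i/10), G_i = 10^(G_i,dB/10)
  Stage 1: F_1 = 10^(0.810/10) = 1.205, G_1 = 10^(18.1/10) = 64.57
  Stage 2: F_2 = 10^(1.73/10) = 1.489, G_2 = 10^(22.0/10) = 158.5
  Stage 3: F_3 = 10^(8.49/10) = 7.063, G_3 = 10^(−8.49/10) = 0.1416
Friis cascade:
  F = 1.205 + (1.489 − 1)/64.57 + (7.063 − 1)/1.023×10⁴ = 1.213
NF = 10 log₁₀(1.213) = 0.84 dB

0.84 dB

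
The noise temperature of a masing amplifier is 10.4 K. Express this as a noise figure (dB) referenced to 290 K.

0.153 dB

F = 1 + T_e/T₀ = 1 + 10.4/290 = 1.03586
NF = 10 log₁₀(1.03586) = 0.153 dB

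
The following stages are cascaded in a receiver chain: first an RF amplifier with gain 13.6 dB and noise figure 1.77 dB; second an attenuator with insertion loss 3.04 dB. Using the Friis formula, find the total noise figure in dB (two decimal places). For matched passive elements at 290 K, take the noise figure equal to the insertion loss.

Convert to linear (a loss of L dB is a gain of −L dB): F_i = 10^(NF_i/10), G_i = 10^(G_i,dB/10)
  Stage 1: F_1 = 10^(1.77/10) = 1.503, G_1 = 10^(13.6/10) = 22.91
  Stage 2: F_2 = 10^(3.04/10) = 2.014, G_2 = 10^(−3.04/10) = 0.4966
Friis cascade:
  F = 1.503 + (2.014 − 1)/22.91 = 1.547
NF = 10 log₁₀(1.547) = 1.90 dB

1.90 dB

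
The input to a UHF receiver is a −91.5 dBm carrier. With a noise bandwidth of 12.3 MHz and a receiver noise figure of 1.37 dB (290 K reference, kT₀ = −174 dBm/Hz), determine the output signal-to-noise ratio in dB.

Noise floor: N = −174 + 10 log₁₀(B) + NF
10 log₁₀(1.23×10⁷) = 70.9 dB
N = −174 + 70.9 + 1.37 = −101.73 dBm
SNR = P_sig − N = −91.5 − (−101.73) = 10.23 dB → 10.2 dB

10.2 dB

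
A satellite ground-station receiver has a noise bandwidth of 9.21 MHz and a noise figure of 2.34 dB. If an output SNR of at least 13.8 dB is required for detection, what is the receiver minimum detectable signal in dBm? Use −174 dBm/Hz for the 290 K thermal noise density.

Sensitivity = −174 + 10 log₁₀(B) + NF + SNR_min
= −174 + 69.64 + 2.34 + 13.8
= −88.22 dBm → −88.2 dBm

−88.2 dBm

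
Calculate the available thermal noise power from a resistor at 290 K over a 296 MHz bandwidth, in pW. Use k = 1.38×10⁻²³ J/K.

1.18 pW

P_n = kTB = 1.38×10⁻²³ × 290 × 2.96×10⁸ = 1.18×10⁻¹² W = 1.18 pW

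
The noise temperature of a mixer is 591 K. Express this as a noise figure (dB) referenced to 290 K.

4.83 dB

F = 1 + T_e/T₀ = 1 + 591/290 = 3.03793
NF = 10 log₁₀(3.03793) = 4.83 dB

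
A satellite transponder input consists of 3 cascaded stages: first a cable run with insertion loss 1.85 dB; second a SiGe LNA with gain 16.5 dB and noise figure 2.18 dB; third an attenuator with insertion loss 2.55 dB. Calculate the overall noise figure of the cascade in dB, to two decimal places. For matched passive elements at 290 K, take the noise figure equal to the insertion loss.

4.08 dB

Convert to linear (a loss of L dB is a gain of −L dB): F_i = 10^(NF_i/10), G_i = 10^(G_i,dB/10)
  Stage 1: F_1 = 10^(1.85/10) = 1.531, G_1 = 10^(−1.85/10) = 0.6531
  Stage 2: F_2 = 10^(2.18/10) = 1.652, G_2 = 10^(16.5/10) = 44.67
  Stage 3: F_3 = 10^(2.55/10) = 1.799, G_3 = 10^(−2.55/10) = 0.5559
Friis cascade:
  F = 1.531 + (1.652 − 1)/0.6531 + (1.799 − 1)/29.17 = 2.557
NF = 10 log₁₀(2.557) = 4.08 dB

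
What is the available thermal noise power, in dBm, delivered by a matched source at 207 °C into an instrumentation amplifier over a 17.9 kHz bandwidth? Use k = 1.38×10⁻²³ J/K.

−129.3 dBm

T = 207 °C + 273.15 = 480.15 K
P_n = kTB = 1.38×10⁻²³ × 480.15 × 1.79×10⁴ = 1.19×10⁻¹⁶ W
In dBm: 10 log₁₀(1.19×10⁻¹⁶ / 10⁻³) = −129.3 dBm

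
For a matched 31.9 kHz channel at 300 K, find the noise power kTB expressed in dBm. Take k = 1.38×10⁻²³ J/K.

−128.8 dBm

P_n = kTB = 1.38×10⁻²³ × 300 × 3.19×10⁴ = 1.32×10⁻¹⁶ W
In dBm: 10 log₁₀(1.32×10⁻¹⁶ / 10⁻³) = −128.8 dBm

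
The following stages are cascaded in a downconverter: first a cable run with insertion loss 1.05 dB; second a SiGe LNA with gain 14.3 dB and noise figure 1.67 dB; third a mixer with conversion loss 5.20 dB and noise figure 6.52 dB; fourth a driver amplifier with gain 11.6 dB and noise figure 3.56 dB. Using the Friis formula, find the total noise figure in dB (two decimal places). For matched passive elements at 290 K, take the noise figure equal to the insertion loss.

Convert to linear (a loss of L dB is a gain of −L dB): F_i = 10^(NF_i/10), G_i = 10^(G_i,dB/10)
  Stage 1: F_1 = 10^(1.05/10) = 1.274, G_1 = 10^(−1.05/10) = 0.7852
  Stage 2: F_2 = 10^(1.67/10) = 1.469, G_2 = 10^(14.3/10) = 26.92
  Stage 3: F_3 = 10^(6.52/10) = 4.487, G_3 = 10^(−5.20/10) = 0.3020
  Stage 4: F_4 = 10^(3.56/10) = 2.270, G_4 = 10^(11.6/10) = 14.45
Friis cascade:
  F = 1.274 + (1.469 − 1)/0.7852 + (4.487 − 1)/21.13 + (2.270 − 1)/6.383 = 2.235
NF = 10 log₁₀(2.235) = 3.49 dB

3.49 dB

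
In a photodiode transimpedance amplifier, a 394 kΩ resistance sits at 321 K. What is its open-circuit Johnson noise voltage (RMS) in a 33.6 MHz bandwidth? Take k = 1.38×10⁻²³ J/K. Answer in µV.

V_n = √(4kTRB)
4kTRB = 4 × 1.38×10⁻²³ × 321 × 3.94×10⁵ × 3.36×10⁷ = 2.35×10⁻⁷ V²
V_n = √(2.35×10⁻⁷) = 4.84×10⁻⁴ V = 484 µV

484 µV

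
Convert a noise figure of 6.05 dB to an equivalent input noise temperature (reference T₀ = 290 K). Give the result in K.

F = 10^(6.05/10) = 4.02717
T_e = (F − 1)·T₀ = (4.02717 − 1) × 290 = 878 K

878 K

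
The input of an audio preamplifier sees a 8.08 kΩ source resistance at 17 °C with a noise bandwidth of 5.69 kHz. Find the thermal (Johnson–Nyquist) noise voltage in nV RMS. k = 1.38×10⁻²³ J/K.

858 nV

T = 17 °C + 273.15 = 290.15 K
V_n = √(4kTRB)
4kTRB = 4 × 1.38×10⁻²³ × 290.15 × 8.08×10³ × 5.69×10³ = 7.36×10⁻¹³ V²
V_n = √(7.36×10⁻¹³) = 8.58×10⁻⁷ V = 858 nV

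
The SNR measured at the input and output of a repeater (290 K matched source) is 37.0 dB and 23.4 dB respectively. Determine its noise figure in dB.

NF (dB) = SNR_in(dB) − SNR_out(dB) when the source is at T₀
NF = 37.0 − 23.4 = 13.6 dB

13.6 dB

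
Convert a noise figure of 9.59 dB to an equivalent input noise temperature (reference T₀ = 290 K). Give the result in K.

2349 K

F = 10^(9.59/10) = 9.09913
T_e = (F − 1)·T₀ = (9.09913 − 1) × 290 = 2349 K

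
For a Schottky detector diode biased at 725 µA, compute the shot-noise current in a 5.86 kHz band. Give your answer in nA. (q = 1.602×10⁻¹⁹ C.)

I_n = √(2qI·B)
2qI·B = 2 × 1.602×10⁻¹⁹ × 7.25×10⁻⁴ × 5.86×10³ = 1.36×10⁻¹⁸ A²
I_n = √(1.36×10⁻¹⁸) = 1.17×10⁻⁹ A = 1.17 nA

1.17 nA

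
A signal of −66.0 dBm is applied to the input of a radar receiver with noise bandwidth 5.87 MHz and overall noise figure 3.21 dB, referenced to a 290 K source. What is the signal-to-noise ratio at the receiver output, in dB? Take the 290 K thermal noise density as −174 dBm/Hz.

37.1 dB

Noise floor: N = −174 + 10 log₁₀(B) + NF
10 log₁₀(5.87×10⁶) = 67.69 dB
N = −174 + 67.69 + 3.21 = −103.10 dBm
SNR = P_sig − N = −66.0 − (−103.10) = 37.10 dB → 37.1 dB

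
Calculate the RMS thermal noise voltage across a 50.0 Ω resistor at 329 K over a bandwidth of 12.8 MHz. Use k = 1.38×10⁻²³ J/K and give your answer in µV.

3.41 µV

V_n = √(4kTRB)
4kTRB = 4 × 1.38×10⁻²³ × 329 × 5.00×10¹ × 1.28×10⁷ = 1.16×10⁻¹¹ V²
V_n = √(1.16×10⁻¹¹) = 3.41×10⁻⁶ V = 3.41 µV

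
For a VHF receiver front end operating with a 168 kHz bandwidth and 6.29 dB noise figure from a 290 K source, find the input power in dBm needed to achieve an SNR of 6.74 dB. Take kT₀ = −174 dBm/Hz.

−108.7 dBm

Sensitivity = −174 + 10 log₁₀(B) + NF + SNR_min
= −174 + 52.25 + 6.29 + 6.74
= −108.72 dBm → −108.7 dBm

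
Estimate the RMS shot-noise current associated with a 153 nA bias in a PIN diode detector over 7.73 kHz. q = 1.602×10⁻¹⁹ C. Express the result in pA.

I_n = √(2qI·B)
2qI·B = 2 × 1.602×10⁻¹⁹ × 1.53×10⁻⁷ × 7.73×10³ = 3.79×10⁻²² A²
I_n = √(3.79×10⁻²²) = 1.95×10⁻¹¹ A = 19.5 pA

19.5 pA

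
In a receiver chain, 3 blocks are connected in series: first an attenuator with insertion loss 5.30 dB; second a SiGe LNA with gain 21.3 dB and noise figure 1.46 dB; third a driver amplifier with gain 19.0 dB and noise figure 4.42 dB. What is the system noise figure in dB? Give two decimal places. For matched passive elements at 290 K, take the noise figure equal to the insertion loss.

6.80 dB

Convert to linear (a loss of L dB is a gain of −L dB): F_i = 10^(NF_i/10), G_i = 10^(G_i,dB/10)
  Stage 1: F_1 = 10^(5.30/10) = 3.388, G_1 = 10^(−5.30/10) = 0.2951
  Stage 2: F_2 = 10^(1.46/10) = 1.400, G_2 = 10^(21.3/10) = 134.9
  Stage 3: F_3 = 10^(4.42/10) = 2.767, G_3 = 10^(19.0/10) = 79.43
Friis cascade:
  F = 3.388 + (1.400 − 1)/0.2951 + (2.767 − 1)/39.81 = 4.787
NF = 10 log₁₀(4.787) = 6.80 dB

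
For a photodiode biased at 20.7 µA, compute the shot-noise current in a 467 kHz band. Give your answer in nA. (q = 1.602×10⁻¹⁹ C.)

I_n = √(2qI·B)
2qI·B = 2 × 1.602×10⁻¹⁹ × 2.07×10⁻⁵ × 4.67×10⁵ = 3.10×10⁻¹⁸ A²
I_n = √(3.10×10⁻¹⁸) = 1.76×10⁻⁹ A = 1.76 nA

1.76 nA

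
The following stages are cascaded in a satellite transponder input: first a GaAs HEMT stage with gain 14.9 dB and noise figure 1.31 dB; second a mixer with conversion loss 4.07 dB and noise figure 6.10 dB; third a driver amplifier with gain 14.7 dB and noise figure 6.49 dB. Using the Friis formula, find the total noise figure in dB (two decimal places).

2.40 dB

Convert to linear (a loss of L dB is a gain of −L dB): F_i = 10^(NF_i/10), G_i = 10^(G_i,dB/10)
  Stage 1: F_1 = 10^(1.31/10) = 1.352, G_1 = 10^(14.9/10) = 30.90
  Stage 2: F_2 = 10^(6.10/10) = 4.074, G_2 = 10^(−4.07/10) = 0.3917
  Stage 3: F_3 = 10^(6.49/10) = 4.457, G_3 = 10^(14.7/10) = 29.51
Friis cascade:
  F = 1.352 + (4.074 − 1)/30.90 + (4.457 − 1)/12.11 = 1.737
NF = 10 log₁₀(1.737) = 2.40 dB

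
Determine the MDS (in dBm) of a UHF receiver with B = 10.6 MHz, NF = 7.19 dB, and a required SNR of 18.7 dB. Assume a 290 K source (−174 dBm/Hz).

−77.9 dBm

Sensitivity = −174 + 10 log₁₀(B) + NF + SNR_min
= −174 + 70.25 + 7.19 + 18.7
= −77.86 dBm → −77.9 dBm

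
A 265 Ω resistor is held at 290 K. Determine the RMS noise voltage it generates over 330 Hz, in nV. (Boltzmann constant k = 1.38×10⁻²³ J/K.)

37.4 nV

V_n = √(4kTRB)
4kTRB = 4 × 1.38×10⁻²³ × 290 × 2.65×10² × 3.30×10² = 1.40×10⁻¹⁵ V²
V_n = √(1.40×10⁻¹⁵) = 3.74×10⁻⁸ V = 37.4 nV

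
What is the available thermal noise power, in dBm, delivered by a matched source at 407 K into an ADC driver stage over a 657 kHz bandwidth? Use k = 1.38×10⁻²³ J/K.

P_n = kTB = 1.38×10⁻²³ × 407 × 6.57×10⁵ = 3.69×10⁻¹⁵ W
In dBm: 10 log₁₀(3.69×10⁻¹⁵ / 10⁻³) = −114.3 dBm

−114.3 dBm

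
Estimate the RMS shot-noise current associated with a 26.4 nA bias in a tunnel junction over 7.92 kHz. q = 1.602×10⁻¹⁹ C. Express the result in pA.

8.18 pA

I_n = √(2qI·B)
2qI·B = 2 × 1.602×10⁻¹⁹ × 2.64×10⁻⁸ × 7.92×10³ = 6.70×10⁻²³ A²
I_n = √(6.70×10⁻²³) = 8.18×10⁻¹² A = 8.18 pA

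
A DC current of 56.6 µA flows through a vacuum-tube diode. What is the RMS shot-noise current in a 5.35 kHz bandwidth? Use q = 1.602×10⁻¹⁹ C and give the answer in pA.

311 pA

I_n = √(2qI·B)
2qI·B = 2 × 1.602×10⁻¹⁹ × 5.66×10⁻⁵ × 5.35×10³ = 9.70×10⁻²⁰ A²
I_n = √(9.70×10⁻²⁰) = 3.11×10⁻¹⁰ A = 311 pA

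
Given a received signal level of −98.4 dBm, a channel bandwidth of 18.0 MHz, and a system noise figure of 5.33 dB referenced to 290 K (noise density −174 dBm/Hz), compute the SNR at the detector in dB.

Noise floor: N = −174 + 10 log₁₀(B) + NF
10 log₁₀(1.80×10⁷) = 72.55 dB
N = −174 + 72.55 + 5.33 = −96.12 dBm
SNR = P_sig − N = −98.4 − (−96.12) = −2.28 dB → −2.3 dB

−2.3 dB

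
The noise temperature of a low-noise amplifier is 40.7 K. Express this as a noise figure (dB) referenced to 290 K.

0.570 dB

F = 1 + T_e/T₀ = 1 + 40.7/290 = 1.14034
NF = 10 log₁₀(1.14034) = 0.570 dB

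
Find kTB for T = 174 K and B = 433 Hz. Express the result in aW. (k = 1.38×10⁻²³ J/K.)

P_n = kTB = 1.38×10⁻²³ × 174 × 4.33×10² = 1.04×10⁻¹⁸ W = 1.04 aW

1.04 aW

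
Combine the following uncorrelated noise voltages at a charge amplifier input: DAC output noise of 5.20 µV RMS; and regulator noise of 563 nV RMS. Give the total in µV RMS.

Uncorrelated sources add in power (mean-square): V_tot = √(ΣV_i²)
V_tot = √[(5.20×10⁻⁶)² + (5.63×10⁻⁷)²] = 5.23×10⁻⁶ V = 5.23 µV

5.23 µV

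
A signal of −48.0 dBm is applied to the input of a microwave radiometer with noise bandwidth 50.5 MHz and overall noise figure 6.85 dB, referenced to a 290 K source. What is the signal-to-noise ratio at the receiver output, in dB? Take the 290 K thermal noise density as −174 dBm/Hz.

Noise floor: N = −174 + 10 log₁₀(B) + NF
10 log₁₀(5.05×10⁷) = 77.03 dB
N = −174 + 77.03 + 6.85 = −90.12 dBm
SNR = P_sig − N = −48.0 − (−90.12) = 42.12 dB → 42.1 dB

42.1 dB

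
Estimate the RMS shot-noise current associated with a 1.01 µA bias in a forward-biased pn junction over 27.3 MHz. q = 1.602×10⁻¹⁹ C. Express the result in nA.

2.97 nA

I_n = √(2qI·B)
2qI·B = 2 × 1.602×10⁻¹⁹ × 1.01×10⁻⁶ × 2.73×10⁷ = 8.83×10⁻¹⁸ A²
I_n = √(8.83×10⁻¹⁸) = 2.97×10⁻⁹ A = 2.97 nA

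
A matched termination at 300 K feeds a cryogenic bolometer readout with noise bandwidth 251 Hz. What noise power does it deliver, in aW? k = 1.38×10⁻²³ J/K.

1.04 aW

P_n = kTB = 1.38×10⁻²³ × 300 × 2.51×10² = 1.04×10⁻¹⁸ W = 1.04 aW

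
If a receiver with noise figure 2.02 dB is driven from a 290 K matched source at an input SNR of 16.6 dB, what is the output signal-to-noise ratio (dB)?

By definition F = SNR_in/SNR_out, so in dB: SNR_out = SNR_in − NF
SNR_out = 16.6 − 2.02 = 14.58 dB

14.58 dB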